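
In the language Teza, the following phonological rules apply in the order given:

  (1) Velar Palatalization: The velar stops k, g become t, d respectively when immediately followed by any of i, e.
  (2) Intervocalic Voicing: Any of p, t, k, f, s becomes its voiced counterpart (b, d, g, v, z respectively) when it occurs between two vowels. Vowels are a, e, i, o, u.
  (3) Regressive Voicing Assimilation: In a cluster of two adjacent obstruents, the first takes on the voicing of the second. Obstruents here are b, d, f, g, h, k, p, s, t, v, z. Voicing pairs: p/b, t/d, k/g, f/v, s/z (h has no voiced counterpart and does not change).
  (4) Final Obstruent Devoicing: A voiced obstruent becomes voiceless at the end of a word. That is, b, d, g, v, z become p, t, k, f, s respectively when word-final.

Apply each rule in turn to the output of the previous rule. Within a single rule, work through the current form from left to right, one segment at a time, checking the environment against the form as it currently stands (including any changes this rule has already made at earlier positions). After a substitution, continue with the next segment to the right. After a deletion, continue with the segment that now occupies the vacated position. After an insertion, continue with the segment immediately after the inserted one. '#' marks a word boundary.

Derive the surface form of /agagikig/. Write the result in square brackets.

(1) Velar Palatalization: [agagikig] → [agaditig]
(2) Intervocalic Voicing: [agaditig] → [agadidig]
(3) Regressive Voicing Assimilation: no change — [agadidig]
(4) Final Obstruent Devoicing: [agadidig] → [agadidik]

[agadidik]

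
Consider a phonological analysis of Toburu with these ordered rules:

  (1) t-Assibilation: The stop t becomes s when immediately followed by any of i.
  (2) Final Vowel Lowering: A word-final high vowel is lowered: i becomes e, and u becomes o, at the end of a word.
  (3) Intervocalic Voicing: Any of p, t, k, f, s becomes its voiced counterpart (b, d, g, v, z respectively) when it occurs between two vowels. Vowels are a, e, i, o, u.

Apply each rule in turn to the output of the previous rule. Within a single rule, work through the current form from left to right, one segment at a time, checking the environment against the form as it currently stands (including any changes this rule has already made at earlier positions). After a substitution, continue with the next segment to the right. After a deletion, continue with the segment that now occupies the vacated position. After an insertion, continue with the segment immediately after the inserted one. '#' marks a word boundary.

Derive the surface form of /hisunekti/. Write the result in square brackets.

[hizunekse]

(1) t-Assibilation: [hisunekti] → [hisuneksi]
(2) Final Vowel Lowering: [hisuneksi] → [hisunekse]
(3) Intervocalic Voicing: [hisunekse] → [hizunekse]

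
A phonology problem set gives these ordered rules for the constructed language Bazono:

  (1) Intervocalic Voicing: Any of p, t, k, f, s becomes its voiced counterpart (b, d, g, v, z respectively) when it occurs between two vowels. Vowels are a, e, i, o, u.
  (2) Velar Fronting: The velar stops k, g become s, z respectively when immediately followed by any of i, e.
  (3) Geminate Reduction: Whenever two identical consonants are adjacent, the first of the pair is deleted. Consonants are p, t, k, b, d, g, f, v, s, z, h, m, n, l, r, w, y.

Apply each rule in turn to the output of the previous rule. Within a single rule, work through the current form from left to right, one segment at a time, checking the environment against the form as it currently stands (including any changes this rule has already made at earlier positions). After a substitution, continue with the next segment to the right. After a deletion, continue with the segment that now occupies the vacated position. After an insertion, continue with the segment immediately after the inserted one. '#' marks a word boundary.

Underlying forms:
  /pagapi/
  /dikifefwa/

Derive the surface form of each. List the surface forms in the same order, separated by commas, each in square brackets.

/pagapi/:
  (1) Intervocalic Voicing: [pagapi] → [pagabi]
  (2) Velar Fronting: no change — [pagabi]
  (3) Geminate Reduction: no change — [pagabi]
/dikifefwa/:
  (1) Intervocalic Voicing: [dikifefwa] → [digivefwa]
  (2) Velar Fronting: [digivefwa] → [dizivefwa]
  (3) Geminate Reduction: no change — [dizivefwa]

[pagabi], [dizivefwa]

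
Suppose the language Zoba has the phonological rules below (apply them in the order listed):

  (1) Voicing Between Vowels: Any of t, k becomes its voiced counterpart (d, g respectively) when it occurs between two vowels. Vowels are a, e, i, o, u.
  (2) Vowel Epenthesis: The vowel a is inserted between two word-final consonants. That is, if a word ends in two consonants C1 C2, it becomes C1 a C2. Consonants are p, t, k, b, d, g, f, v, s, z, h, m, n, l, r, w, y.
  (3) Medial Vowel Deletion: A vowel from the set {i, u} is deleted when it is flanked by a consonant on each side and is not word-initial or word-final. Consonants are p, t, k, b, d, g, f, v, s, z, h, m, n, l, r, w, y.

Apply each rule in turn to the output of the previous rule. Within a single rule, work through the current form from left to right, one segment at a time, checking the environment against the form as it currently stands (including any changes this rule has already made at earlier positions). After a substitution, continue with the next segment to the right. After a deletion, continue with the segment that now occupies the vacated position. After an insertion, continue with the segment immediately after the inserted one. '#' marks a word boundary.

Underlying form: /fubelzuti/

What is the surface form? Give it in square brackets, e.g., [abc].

[fbelzdi]

(1) Voicing Between Vowels: [fubelzuti] → [fubelzudi]
(2) Vowel Epenthesis: no change — [fubelzudi]
(3) Medial Vowel Deletion: [fubelzudi] → [fbelzdi]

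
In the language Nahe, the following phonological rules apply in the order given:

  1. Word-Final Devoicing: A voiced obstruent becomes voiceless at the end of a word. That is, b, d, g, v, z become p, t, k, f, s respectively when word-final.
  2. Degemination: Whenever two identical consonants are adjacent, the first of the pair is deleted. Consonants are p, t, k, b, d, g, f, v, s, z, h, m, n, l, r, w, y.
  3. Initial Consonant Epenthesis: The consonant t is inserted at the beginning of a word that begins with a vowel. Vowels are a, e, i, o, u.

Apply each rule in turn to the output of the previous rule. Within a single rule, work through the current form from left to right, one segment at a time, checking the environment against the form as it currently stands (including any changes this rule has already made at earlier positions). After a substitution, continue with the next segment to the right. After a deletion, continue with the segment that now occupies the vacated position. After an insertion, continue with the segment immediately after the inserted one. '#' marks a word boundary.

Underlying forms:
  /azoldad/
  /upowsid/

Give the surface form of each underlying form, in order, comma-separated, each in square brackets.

[tazoldat], [tupowsit]

/azoldad/:
  1 Word-Final Devoicing: [azoldad] → [azoldat]
  2 Degemination: no change — [azoldat]
  3 Initial Consonant Epenthesis: [azoldat] → [tazoldat]
/upowsid/:
  1 Word-Final Devoicing: [upowsid] → [upowsit]
  2 Degemination: no change — [upowsit]
  3 Initial Consonant Epenthesis: [upowsit] → [tupowsit]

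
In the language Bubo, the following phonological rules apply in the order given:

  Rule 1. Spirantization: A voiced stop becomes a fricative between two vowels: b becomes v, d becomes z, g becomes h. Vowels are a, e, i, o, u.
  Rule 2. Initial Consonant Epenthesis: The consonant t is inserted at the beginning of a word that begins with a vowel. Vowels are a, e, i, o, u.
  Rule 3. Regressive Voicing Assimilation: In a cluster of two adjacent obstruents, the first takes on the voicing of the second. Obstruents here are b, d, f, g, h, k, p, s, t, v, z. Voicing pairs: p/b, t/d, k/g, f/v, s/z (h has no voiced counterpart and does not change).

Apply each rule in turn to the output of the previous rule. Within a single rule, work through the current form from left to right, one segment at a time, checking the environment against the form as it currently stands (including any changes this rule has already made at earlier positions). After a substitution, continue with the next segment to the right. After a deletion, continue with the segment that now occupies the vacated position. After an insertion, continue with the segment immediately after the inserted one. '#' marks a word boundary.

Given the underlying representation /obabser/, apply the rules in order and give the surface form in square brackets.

[tovapser]

Rule 1 Spirantization: [obabser] → [ovabser]
Rule 2 Initial Consonant Epenthesis: [ovabser] → [tovabser]
Rule 3 Regressive Voicing Assimilation: [tovabser] → [tovapser]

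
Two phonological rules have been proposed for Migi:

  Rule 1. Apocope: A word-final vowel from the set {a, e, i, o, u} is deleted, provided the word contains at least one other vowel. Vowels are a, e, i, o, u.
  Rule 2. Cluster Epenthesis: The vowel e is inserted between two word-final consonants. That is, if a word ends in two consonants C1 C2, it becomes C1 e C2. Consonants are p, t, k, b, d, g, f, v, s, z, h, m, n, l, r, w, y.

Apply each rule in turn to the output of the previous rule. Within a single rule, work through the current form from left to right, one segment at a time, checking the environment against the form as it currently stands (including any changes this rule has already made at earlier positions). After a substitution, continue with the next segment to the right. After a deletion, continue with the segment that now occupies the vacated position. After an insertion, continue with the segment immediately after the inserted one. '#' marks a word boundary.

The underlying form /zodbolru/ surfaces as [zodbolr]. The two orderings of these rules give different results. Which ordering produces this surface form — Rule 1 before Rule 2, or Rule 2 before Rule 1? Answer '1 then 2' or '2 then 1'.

Order 1 then 2:
  1 Apocope: [zodbolru] → [zodbolr]
  2 Cluster Epenthesis: [zodbolr] → [zodboler]
  result: [zodboler]
Order 2 then 1:
  2 Cluster Epenthesis: no change — [zodbolru]
  1 Apocope: [zodbolru] → [zodbolr]
  result: [zodbolr]

2 then 1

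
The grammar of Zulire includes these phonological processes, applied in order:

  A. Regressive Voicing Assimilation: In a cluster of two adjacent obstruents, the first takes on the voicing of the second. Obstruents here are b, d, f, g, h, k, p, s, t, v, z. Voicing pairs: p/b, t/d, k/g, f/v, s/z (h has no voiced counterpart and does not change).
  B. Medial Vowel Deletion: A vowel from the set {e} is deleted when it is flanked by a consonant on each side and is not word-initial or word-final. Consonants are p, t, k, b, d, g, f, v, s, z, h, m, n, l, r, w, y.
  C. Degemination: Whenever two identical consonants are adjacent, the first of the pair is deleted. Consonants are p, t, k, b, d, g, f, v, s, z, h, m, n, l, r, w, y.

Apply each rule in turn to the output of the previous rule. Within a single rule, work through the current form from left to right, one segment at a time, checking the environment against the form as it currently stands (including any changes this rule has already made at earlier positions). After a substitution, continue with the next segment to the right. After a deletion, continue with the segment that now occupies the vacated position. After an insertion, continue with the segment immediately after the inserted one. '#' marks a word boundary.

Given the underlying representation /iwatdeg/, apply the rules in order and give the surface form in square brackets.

A Regressive Voicing Assimilation: [iwatdeg] → [iwaddeg]
B Medial Vowel Deletion: [iwaddeg] → [iwaddg]
C Degemination: [iwaddg] → [iwadg]

[iwadg]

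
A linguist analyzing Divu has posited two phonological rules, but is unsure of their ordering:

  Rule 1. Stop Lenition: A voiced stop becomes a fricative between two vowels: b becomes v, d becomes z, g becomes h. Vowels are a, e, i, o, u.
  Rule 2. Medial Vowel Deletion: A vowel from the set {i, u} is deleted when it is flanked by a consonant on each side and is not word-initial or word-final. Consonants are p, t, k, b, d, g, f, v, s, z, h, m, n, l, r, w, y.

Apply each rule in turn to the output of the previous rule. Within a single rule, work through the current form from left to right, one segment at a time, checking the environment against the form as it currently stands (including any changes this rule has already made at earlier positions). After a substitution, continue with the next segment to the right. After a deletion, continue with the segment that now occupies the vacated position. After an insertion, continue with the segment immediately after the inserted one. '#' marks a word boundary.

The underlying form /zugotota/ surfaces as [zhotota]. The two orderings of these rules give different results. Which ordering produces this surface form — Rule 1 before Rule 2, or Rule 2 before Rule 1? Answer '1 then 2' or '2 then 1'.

Order 1 then 2:
  1 Stop Lenition: [zugotota] → [zuhotota]
  2 Medial Vowel Deletion: [zuhotota] → [zhotota]
  result: [zhotota]
Order 2 then 1:
  2 Medial Vowel Deletion: [zugotota] → [zgotota]
  1 Stop Lenition: no change — [zgotota]
  result: [zgotota]

1 then 2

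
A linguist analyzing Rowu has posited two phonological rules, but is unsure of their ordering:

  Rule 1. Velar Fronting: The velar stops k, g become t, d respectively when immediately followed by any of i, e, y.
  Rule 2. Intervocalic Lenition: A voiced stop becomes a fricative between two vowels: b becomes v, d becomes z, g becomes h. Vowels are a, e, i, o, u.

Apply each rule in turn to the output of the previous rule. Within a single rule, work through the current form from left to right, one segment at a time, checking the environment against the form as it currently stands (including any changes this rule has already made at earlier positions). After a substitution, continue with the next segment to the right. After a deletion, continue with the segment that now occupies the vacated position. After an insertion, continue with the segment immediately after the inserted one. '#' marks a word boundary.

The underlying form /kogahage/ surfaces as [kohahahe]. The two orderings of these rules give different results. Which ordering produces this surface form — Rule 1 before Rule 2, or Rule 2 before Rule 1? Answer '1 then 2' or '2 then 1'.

Order 1 then 2:
  1 Velar Fronting: [kogahage] → [kogahade]
  2 Intervocalic Lenition: [kogahade] → [kohahaze]
  result: [kohahaze]
Order 2 then 1:
  2 Intervocalic Lenition: [kogahage] → [kohahahe]
  1 Velar Fronting: no change — [kohahahe]
  result: [kohahahe]

2 then 1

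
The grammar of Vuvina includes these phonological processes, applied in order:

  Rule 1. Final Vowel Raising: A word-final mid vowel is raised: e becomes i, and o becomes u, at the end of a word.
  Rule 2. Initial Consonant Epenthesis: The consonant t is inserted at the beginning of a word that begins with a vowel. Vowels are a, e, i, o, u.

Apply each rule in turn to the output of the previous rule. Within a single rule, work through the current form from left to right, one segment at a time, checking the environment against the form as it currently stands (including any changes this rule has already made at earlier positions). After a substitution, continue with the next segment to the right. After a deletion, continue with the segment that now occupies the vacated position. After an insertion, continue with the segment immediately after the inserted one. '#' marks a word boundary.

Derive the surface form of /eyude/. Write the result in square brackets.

Rule 1 Final Vowel Raising: [eyude] → [eyudi]
Rule 2 Initial Consonant Epenthesis: [eyudi] → [teyudi]

[teyudi]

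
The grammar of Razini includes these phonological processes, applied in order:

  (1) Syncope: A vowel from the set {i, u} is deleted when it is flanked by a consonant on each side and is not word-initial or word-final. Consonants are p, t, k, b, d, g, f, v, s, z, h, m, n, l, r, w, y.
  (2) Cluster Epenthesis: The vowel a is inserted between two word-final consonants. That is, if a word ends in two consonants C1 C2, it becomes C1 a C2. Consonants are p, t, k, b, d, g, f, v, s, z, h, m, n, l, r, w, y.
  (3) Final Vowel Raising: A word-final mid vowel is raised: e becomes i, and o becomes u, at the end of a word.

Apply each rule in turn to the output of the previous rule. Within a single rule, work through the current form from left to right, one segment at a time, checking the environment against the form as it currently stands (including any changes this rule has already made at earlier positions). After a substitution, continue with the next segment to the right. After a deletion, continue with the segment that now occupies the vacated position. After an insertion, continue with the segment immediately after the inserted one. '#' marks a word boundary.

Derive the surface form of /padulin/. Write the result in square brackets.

(1) Syncope: [padulin] → [padln]
(2) Cluster Epenthesis: [padln] → [padlan]
(3) Final Vowel Raising: no change — [padlan]

[padlan]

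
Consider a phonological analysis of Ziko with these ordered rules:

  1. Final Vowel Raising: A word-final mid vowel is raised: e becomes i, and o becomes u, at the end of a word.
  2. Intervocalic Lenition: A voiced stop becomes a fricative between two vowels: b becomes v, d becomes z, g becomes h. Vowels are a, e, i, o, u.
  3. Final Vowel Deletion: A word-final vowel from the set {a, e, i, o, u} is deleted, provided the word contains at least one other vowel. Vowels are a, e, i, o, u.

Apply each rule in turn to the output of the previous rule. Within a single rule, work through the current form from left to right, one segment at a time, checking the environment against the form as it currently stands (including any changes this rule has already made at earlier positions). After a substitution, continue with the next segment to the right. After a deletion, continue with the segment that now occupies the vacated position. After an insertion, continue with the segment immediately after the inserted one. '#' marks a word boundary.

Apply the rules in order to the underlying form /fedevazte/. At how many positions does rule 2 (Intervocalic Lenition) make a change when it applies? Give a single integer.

1

1 Final Vowel Raising: [fedevazte] → [fedevazti]
2 Intervocalic Lenition: [fedevazti] → [fezevazti]
3 Final Vowel Deletion: [fezevazti] → [fezevazt]
Rule 2 changed 1 position(s).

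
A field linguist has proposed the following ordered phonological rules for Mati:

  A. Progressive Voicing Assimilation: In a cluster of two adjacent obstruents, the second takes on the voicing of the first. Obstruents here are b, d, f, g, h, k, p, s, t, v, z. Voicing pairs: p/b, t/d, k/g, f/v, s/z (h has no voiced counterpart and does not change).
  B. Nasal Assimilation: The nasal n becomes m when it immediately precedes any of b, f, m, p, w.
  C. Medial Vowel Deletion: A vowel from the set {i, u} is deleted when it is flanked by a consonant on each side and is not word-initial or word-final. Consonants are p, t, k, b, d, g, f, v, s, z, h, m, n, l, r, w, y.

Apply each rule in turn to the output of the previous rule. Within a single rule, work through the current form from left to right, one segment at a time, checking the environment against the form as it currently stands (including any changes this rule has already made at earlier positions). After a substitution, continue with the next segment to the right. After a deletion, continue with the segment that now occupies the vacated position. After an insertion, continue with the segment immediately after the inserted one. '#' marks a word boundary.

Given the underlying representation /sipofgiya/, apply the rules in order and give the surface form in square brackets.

A Progressive Voicing Assimilation: [sipofgiya] → [sipofkiya]
B Nasal Assimilation: no change — [sipofkiya]
C Medial Vowel Deletion: [sipofkiya] → [spofkya]

[spofkya]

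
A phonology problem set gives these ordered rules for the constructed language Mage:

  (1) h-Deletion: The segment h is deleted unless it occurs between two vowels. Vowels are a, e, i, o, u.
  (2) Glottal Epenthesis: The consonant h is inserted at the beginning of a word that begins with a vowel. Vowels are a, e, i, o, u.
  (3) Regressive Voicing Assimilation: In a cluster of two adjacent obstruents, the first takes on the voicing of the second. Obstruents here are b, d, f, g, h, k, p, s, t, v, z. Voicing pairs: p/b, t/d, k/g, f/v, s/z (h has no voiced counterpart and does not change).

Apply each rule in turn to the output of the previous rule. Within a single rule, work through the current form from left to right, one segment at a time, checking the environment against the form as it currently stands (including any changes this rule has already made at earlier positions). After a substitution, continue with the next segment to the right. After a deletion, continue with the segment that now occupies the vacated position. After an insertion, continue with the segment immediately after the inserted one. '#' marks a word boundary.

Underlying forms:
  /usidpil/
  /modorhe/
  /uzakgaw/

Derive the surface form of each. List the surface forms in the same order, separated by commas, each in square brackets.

/usidpil/:
  (1) h-Deletion: no change — [usidpil]
  (2) Glottal Epenthesis: [usidpil] → [husidpil]
  (3) Regressive Voicing Assimilation: [husidpil] → [husitpil]
/modorhe/:
  (1) h-Deletion: [modorhe] → [modore]
  (2) Glottal Epenthesis: no change — [modore]
  (3) Regressive Voicing Assimilation: no change — [modore]
/uzakgaw/:
  (1) h-Deletion: no change — [uzakgaw]
  (2) Glottal Epenthesis: [uzakgaw] → [huzakgaw]
  (3) Regressive Voicing Assimilation: [huzakgaw] → [huzaggaw]

[husitpil], [modore], [huzaggaw]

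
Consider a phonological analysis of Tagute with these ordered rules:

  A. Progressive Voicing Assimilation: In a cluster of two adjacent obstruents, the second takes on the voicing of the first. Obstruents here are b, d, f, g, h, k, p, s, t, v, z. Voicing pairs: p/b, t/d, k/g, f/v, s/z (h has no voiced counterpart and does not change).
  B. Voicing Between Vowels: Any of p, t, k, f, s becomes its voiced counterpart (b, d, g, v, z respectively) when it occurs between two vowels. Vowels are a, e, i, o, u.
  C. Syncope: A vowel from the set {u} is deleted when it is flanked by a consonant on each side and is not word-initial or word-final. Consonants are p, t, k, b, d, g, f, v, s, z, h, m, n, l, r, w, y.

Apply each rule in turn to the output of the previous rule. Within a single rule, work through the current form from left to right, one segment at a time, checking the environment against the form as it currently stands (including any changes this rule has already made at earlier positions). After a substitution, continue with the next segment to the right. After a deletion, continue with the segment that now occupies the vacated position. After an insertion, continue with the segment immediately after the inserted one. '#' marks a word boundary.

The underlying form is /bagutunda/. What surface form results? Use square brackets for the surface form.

A Progressive Voicing Assimilation: no change — [bagutunda]
B Voicing Between Vowels: [bagutunda] → [bagudunda]
C Syncope: [bagudunda] → [bagdnda]

[bagdnda]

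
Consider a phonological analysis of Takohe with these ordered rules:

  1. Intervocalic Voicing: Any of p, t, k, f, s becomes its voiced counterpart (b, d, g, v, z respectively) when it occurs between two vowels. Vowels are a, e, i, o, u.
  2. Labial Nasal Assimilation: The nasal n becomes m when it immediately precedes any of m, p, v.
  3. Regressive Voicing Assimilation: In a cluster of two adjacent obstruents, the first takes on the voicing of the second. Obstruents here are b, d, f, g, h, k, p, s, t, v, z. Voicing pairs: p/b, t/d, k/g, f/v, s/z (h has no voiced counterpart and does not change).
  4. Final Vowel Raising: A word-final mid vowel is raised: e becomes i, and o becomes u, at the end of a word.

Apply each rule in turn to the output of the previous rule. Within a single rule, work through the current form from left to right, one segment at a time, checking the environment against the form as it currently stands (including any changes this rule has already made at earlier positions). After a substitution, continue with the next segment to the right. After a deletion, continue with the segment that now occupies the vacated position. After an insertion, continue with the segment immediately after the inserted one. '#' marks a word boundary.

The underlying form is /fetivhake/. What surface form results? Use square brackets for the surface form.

1 Intervocalic Voicing: [fetivhake] → [fedivhage]
2 Labial Nasal Assimilation: no change — [fedivhage]
3 Regressive Voicing Assimilation: [fedivhage] → [fedifhage]
4 Final Vowel Raising: [fedifhage] → [fedifhagi]

[fedifhagi]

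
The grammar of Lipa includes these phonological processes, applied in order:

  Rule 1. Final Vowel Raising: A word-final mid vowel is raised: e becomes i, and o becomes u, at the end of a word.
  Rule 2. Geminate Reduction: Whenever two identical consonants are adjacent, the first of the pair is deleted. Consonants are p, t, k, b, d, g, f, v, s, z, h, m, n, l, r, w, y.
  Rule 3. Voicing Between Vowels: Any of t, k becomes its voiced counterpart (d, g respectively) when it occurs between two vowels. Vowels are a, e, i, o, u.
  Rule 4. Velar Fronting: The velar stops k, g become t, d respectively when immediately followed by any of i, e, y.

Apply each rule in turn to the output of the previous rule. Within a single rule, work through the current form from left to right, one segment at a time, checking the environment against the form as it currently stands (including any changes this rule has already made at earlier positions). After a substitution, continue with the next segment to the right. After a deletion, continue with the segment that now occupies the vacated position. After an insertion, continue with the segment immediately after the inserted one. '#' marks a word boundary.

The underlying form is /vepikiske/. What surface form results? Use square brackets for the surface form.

Rule 1 Final Vowel Raising: [vepikiske] → [vepikiski]
Rule 2 Geminate Reduction: no change — [vepikiski]
Rule 3 Voicing Between Vowels: [vepikiski] → [vepigiski]
Rule 4 Velar Fronting: [vepigiski] → [vepidisti]

[vepidisti]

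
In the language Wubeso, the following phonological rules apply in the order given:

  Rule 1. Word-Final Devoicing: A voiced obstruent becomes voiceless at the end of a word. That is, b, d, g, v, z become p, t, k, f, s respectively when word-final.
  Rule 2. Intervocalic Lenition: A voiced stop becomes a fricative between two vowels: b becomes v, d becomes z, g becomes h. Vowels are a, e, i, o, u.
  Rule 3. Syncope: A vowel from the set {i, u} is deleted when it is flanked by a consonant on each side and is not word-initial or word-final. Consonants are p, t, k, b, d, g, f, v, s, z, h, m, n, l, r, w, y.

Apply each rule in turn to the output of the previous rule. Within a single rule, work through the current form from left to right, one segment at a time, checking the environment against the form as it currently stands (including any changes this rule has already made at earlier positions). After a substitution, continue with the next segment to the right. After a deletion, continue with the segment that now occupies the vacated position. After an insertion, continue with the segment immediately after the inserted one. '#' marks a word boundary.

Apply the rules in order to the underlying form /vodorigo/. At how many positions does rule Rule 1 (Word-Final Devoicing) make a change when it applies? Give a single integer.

0

Rule 1 Word-Final Devoicing: no change — [vodorigo]
Rule 2 Intervocalic Lenition: [vodorigo] → [vozoriho]
Rule 3 Syncope: [vozoriho] → [vozorho]
Rule Rule 1 changed 0 position(s).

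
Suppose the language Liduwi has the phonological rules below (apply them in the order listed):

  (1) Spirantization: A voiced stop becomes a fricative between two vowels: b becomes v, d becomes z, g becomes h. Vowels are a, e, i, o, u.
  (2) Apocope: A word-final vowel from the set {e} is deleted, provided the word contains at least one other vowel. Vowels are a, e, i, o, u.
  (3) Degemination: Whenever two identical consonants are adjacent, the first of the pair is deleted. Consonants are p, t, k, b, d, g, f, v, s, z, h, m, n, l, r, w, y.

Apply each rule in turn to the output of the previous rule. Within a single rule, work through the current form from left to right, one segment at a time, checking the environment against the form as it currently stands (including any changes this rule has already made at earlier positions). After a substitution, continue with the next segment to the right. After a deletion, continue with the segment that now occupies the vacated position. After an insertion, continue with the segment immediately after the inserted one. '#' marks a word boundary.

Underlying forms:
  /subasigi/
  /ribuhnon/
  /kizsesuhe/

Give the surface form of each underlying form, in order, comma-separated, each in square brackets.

/subasigi/:
  (1) Spirantization: [subasigi] → [suvasihi]
  (2) Apocope: no change — [suvasihi]
  (3) Degemination: no change — [suvasihi]
/ribuhnon/:
  (1) Spirantization: [ribuhnon] → [rivuhnon]
  (2) Apocope: no change — [rivuhnon]
  (3) Degemination: no change — [rivuhnon]
/kizsesuhe/:
  (1) Spirantization: no change — [kizsesuhe]
  (2) Apocope: [kizsesuhe] → [kizsesuh]
  (3) Degemination: no change — [kizsesuh]

[suvasihi], [rivuhnon], [kizsesuh]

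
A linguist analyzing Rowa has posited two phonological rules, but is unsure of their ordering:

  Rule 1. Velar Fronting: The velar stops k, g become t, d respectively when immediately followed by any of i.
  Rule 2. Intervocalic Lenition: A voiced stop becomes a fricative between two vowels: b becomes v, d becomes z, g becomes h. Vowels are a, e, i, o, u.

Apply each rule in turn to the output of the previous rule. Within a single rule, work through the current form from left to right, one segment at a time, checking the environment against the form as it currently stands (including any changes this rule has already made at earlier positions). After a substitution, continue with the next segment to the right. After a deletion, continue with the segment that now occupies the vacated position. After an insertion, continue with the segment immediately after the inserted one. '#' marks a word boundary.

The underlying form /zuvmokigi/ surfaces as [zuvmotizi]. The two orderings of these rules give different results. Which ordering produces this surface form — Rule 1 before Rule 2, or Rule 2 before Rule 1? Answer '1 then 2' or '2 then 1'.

1 then 2

Order 1 then 2:
  1 Velar Fronting: [zuvmokigi] → [zuvmotidi]
  2 Intervocalic Lenition: [zuvmotidi] → [zuvmotizi]
  result: [zuvmotizi]
Order 2 then 1:
  2 Intervocalic Lenition: [zuvmokigi] → [zuvmokihi]
  1 Velar Fronting: [zuvmokihi] → [zuvmotihi]
  result: [zuvmotihi]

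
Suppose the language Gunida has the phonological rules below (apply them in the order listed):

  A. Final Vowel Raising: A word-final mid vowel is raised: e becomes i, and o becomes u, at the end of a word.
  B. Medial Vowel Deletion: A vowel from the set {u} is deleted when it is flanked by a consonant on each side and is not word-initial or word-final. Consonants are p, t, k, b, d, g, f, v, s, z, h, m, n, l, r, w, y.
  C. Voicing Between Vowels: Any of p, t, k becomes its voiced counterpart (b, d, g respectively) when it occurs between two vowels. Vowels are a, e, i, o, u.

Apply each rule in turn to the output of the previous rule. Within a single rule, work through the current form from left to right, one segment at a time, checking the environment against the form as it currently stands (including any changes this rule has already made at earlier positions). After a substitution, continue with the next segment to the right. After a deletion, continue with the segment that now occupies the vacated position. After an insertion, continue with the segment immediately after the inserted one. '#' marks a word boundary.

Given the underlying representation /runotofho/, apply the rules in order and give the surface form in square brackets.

A Final Vowel Raising: [runotofho] → [runotofhu]
B Medial Vowel Deletion: [runotofhu] → [rnotofhu]
C Voicing Between Vowels: [rnotofhu] → [rnodofhu]

[rnodofhu]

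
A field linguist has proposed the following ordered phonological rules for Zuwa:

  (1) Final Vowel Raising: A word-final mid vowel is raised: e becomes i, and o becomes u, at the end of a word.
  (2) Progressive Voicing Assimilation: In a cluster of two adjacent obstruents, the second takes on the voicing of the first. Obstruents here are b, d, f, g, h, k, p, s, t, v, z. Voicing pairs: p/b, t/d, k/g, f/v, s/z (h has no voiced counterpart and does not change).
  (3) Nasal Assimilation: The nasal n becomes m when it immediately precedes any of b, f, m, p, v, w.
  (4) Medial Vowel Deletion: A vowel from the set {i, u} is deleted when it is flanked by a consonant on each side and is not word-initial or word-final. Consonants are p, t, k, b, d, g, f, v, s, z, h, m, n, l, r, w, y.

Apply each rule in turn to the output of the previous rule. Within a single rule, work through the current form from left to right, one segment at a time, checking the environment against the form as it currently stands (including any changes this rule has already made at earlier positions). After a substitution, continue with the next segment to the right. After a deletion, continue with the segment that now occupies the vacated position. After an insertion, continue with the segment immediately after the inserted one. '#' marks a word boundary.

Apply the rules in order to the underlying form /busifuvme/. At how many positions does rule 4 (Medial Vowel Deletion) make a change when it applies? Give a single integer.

(1) Final Vowel Raising: [busifuvme] → [busifuvmi]
(2) Progressive Voicing Assimilation: no change — [busifuvmi]
(3) Nasal Assimilation: no change — [busifuvmi]
(4) Medial Vowel Deletion: [busifuvmi] → [bsfvmi]
Rule 4 changed 3 position(s).

3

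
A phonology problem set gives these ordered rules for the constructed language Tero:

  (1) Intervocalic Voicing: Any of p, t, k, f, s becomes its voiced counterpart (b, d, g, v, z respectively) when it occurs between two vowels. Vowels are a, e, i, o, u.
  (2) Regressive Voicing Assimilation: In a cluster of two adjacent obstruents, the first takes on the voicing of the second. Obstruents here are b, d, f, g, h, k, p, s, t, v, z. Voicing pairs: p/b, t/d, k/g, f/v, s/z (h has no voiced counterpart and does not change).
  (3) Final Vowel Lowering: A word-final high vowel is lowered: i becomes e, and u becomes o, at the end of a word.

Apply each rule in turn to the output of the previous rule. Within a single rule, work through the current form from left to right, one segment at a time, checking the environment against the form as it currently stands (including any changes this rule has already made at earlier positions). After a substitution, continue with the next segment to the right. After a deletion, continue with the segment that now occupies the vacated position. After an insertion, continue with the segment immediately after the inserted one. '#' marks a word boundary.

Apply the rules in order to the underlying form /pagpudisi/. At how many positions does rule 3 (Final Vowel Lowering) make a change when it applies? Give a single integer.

1

(1) Intervocalic Voicing: [pagpudisi] → [pagpudizi]
(2) Regressive Voicing Assimilation: [pagpudizi] → [pakpudizi]
(3) Final Vowel Lowering: [pakpudizi] → [pakpudize]
Rule 3 changed 1 position(s).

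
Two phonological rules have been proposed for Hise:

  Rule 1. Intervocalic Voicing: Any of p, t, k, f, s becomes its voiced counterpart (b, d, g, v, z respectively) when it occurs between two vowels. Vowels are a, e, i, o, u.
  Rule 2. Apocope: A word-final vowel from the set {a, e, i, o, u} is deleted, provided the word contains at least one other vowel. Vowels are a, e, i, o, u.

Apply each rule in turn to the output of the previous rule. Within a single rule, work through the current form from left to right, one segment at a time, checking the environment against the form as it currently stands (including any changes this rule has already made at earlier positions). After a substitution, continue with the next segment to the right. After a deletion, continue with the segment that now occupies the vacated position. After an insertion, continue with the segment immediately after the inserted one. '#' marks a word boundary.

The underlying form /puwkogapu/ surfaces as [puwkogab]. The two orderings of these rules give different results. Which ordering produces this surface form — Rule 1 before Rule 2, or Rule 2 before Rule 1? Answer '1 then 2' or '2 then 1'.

Order 1 then 2:
  1 Intervocalic Voicing: [puwkogapu] → [puwkogabu]
  2 Apocope: [puwkogabu] → [puwkogab]
  result: [puwkogab]
Order 2 then 1:
  2 Apocope: [puwkogapu] → [puwkogap]
  1 Intervocalic Voicing: no change — [puwkogap]
  result: [puwkogap]

1 then 2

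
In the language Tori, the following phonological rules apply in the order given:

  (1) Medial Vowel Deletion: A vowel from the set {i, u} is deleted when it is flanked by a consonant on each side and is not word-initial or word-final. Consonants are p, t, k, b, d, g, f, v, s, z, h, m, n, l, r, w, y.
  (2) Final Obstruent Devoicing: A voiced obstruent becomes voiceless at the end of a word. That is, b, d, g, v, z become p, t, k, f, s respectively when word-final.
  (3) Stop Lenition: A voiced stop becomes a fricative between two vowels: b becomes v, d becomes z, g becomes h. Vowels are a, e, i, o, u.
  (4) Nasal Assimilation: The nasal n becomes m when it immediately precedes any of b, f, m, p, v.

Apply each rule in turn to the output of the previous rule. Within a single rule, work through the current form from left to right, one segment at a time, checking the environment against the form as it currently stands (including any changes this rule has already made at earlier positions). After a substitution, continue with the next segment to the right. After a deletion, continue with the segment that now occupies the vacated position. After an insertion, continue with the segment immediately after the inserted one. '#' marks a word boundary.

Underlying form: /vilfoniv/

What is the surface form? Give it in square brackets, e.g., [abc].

[vlfomf]

(1) Medial Vowel Deletion: [vilfoniv] → [vlfonv]
(2) Final Obstruent Devoicing: [vlfonv] → [vlfonf]
(3) Stop Lenition: no change — [vlfonf]
(4) Nasal Assimilation: [vlfonf] → [vlfomf]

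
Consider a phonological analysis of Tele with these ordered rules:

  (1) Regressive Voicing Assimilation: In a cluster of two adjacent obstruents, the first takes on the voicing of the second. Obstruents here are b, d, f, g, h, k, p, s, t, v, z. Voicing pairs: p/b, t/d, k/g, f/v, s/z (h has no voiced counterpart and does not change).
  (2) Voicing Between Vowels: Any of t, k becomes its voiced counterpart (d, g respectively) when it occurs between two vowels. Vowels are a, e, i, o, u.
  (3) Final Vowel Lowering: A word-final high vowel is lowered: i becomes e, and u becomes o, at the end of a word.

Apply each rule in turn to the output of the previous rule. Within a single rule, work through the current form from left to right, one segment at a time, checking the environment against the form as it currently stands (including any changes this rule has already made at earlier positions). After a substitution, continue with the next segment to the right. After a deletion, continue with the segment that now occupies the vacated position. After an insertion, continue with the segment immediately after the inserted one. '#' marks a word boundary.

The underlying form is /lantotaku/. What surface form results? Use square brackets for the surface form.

(1) Regressive Voicing Assimilation: no change — [lantotaku]
(2) Voicing Between Vowels: [lantotaku] → [lantodagu]
(3) Final Vowel Lowering: [lantodagu] → [lantodago]

[lantodago]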